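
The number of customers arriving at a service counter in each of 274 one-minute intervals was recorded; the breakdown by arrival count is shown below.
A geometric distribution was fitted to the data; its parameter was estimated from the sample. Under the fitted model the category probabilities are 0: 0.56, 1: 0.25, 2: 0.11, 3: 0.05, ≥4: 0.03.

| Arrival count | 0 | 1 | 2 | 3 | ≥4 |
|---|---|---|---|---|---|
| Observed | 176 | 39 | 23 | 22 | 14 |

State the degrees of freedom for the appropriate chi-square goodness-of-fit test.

3

There are k = 5 categories and 1 parameter estimated from the data, so df = 5 − 1 − 1 = 3.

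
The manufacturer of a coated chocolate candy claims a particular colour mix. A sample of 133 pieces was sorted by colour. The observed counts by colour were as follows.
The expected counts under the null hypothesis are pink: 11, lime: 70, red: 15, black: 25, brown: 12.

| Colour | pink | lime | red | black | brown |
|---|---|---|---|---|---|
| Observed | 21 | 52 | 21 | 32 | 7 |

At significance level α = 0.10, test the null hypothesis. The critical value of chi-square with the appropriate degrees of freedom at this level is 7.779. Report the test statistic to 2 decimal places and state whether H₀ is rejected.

χ² = (21−11)²/11 + (52−70)²/70 + (21−15)²/15 + (32−25)²/25 + (7−12)²/12
   = 9.091 + 4.629 + 2.400 + 1.960 + 2.083
Sum = 20.16
df = 4. Since 20.16 > 7.779, we reject H₀.

20.16; reject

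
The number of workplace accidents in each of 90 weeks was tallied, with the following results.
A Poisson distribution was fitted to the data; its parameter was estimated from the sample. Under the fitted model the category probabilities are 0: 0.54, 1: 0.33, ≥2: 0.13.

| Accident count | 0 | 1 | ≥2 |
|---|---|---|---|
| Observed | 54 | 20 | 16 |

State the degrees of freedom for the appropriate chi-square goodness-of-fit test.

There are k = 3 categories and 1 parameter estimated from the data, so df = 3 − 1 − 1 = 1.

1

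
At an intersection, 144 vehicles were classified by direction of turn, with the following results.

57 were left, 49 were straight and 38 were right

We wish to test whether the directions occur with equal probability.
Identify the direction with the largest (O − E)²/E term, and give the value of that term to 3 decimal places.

Under H₀ each category has probability 1/3, so each expected count is 144/3 = 48.
left: (57 − 48)²/48 = 81/48 = 1.6875
straight: (49 − 48)²/48 = 1/48 = 0.0208
right: (38 − 48)²/48 = 100/48 = 2.0833
The largest term is for right: 2.083.

right, 2.083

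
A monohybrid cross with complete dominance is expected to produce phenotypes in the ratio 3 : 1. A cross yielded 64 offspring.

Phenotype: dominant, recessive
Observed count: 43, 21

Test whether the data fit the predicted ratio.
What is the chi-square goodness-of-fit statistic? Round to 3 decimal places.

Ratio total = 4. Expected counts: 64×3/4 = 48, 64×1/4 = 16.
cat            O        E   (O−E)²/E
dominant      43       48     0.5208
recessive     21       16     1.5625
Sum = 2.083

2.083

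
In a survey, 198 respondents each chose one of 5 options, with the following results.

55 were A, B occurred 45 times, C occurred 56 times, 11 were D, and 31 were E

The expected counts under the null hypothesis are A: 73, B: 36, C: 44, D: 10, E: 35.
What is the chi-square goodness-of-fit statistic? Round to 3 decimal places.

cat         O        E   (O−E)²/E
A          55       73     4.4384
B          45       36     2.2500
C          56       44     3.2727
D          11       10     0.1000
E          31       35     0.4571
Sum = 10.518

10.518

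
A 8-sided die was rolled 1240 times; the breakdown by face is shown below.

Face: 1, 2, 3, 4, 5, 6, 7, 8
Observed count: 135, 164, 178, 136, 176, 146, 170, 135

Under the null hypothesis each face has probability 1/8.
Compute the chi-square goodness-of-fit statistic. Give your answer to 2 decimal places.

16.25

Expected count for each of the 8 categories: 1240/8 = 155.
χ² = (135−155)²/155 + (164−155)²/155 + (178−155)²/155 + (136−155)²/155 + (176−155)²/155 + (146−155)²/155 + (170−155)²/155 + (135−155)²/155
   = 2.581 + 0.523 + 3.413 + 2.329 + 2.845 + 0.523 + 1.452 + 2.581
Sum = 16.25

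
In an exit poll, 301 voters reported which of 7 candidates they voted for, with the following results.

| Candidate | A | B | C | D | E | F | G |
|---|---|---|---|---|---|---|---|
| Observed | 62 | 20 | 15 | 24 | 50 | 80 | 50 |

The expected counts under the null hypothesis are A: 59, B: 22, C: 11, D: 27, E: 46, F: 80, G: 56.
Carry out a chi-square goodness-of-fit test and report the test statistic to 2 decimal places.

3.11

cat         O        E   (O−E)²/E
A          62       59      0.153
B          20       22      0.182
C          15       11      1.455
D          24       27      0.333
E          50       46      0.348
F          80       80      0.000
G          50       56      0.643
Sum = 3.11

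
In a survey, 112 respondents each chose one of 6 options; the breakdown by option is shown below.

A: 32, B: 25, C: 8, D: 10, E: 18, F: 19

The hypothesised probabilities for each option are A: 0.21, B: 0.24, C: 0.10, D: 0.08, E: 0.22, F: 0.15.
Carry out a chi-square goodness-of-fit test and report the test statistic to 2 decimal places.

Expected counts E_i = n·p_i: 112×0.21 = 23.52, 112×0.24 = 26.88, 112×0.10 = 11.2, 112×0.08 = 8.96, 112×0.22 = 24.64, 112×0.15 = 16.8.
A: (32 − 23.52)²/23.52 = 71.9104/23.52 = 3.057
B: (25 − 26.88)²/26.88 = 3.5344/26.88 = 0.131
C: (8 − 11.2)²/11.2 = 10.24/11.2 = 0.914
D: (10 − 8.96)²/8.96 = 1.0816/8.96 = 0.121
E: (18 − 24.64)²/24.64 = 44.0896/24.64 = 1.789
F: (19 − 16.8)²/16.8 = 4.84/16.8 = 0.288
Sum = 6.30

6.30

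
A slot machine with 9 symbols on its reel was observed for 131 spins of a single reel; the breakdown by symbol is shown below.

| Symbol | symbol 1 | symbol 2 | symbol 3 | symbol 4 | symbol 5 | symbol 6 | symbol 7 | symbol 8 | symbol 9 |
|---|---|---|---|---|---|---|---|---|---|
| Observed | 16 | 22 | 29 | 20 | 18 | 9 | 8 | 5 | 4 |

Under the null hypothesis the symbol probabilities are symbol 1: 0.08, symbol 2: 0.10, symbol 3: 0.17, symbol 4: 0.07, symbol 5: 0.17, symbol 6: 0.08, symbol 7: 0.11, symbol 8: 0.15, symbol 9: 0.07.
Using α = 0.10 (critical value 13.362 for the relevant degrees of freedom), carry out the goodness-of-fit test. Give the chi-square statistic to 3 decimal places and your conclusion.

41.495; reject

Expected counts E_i = n·p_i: 131×0.08 = 10.48, 131×0.10 = 13.1, 131×0.17 = 22.27, 131×0.07 = 9.17, 131×0.17 = 22.27, 131×0.08 = 10.48, 131×0.11 = 14.41, 131×0.15 = 19.65, 131×0.07 = 9.17.
symbol 1: (16 − 10.48)²/10.48 = 30.4704/10.48 = 2.9075
symbol 2: (22 − 13.1)²/13.1 = 79.21/13.1 = 6.0466
symbol 3: (29 − 22.27)²/22.27 = 45.2929/22.27 = 2.0338
symbol 4: (20 − 9.17)²/9.17 = 117.2889/9.17 = 12.7905
symbol 5: (18 − 22.27)²/22.27 = 18.2329/22.27 = 0.8187
symbol 6: (9 − 10.48)²/10.48 = 2.1904/10.48 = 0.2090
symbol 7: (8 − 14.41)²/14.41 = 41.0881/14.41 = 2.8514
symbol 8: (5 − 19.65)²/19.65 = 214.6225/19.65 = 10.9223
symbol 9: (4 − 9.17)²/9.17 = 26.7289/9.17 = 2.9148
Sum = 41.495
df = 8. Since 41.495 > 13.362, we reject H₀.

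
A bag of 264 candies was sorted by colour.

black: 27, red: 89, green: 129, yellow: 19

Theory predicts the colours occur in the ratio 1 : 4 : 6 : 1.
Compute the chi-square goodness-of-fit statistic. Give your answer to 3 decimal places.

Ratio total = 12. Expected counts: 264×1/12 = 22, 264×4/12 = 88, 264×6/12 = 132, 264×1/12 = 22.
cat         O        E   (O−E)²/E
black      27       22     1.1364
red        89       88     0.0114
green     129      132     0.0682
yellow     19       22     0.4091
Sum = 1.625

1.625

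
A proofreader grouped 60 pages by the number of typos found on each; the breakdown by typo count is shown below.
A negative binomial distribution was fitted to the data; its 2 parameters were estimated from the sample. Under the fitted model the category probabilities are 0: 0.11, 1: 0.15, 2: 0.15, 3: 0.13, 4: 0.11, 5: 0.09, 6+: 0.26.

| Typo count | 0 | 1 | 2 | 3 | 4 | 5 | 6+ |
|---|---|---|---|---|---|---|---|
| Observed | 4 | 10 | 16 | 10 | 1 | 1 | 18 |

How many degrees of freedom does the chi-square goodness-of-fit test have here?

There are k = 7 categories and 2 parameters estimated from the data, so df = 7 − 1 − 2 = 4.

4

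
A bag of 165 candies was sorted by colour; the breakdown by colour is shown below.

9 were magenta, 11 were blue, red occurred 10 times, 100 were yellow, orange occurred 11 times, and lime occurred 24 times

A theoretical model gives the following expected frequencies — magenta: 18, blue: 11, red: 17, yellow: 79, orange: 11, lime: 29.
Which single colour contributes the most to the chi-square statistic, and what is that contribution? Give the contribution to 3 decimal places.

yellow, 5.582

magenta: (9 − 18)²/18 = 81/18 = 4.5000
blue: (11 − 11)²/11 = 0/11 = 0.0000
red: (10 − 17)²/17 = 49/17 = 2.8824
yellow: (100 − 79)²/79 = 441/79 = 5.5823
orange: (11 − 11)²/11 = 0/11 = 0.0000
lime: (24 − 29)²/29 = 25/29 = 0.8621
The largest term is for yellow: 5.582.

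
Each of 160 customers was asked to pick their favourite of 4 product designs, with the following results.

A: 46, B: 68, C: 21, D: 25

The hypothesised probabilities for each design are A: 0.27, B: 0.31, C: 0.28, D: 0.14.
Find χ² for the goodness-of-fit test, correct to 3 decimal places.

Expected counts E_i = n·p_i: 160×0.27 = 43.2, 160×0.31 = 49.6, 160×0.28 = 44.8, 160×0.14 = 22.4.
χ² = (46−43.2)²/43.2 + (68−49.6)²/49.6 + (21−44.8)²/44.8 + (25−22.4)²/22.4
   = 0.1815 + 6.8258 + 12.6438 + 0.3018
Sum = 19.953

19.953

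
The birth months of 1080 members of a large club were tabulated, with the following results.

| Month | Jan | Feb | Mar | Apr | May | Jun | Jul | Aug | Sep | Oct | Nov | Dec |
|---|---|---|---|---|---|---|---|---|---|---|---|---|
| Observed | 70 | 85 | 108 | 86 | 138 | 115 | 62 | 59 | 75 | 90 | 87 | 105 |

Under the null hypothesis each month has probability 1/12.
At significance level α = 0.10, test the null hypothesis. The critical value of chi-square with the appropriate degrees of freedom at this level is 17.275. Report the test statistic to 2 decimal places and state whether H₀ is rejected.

65.53; reject

Under H₀ each category has probability 1/12, so each expected count is 1080/12 = 90.
cat         O        E   (O−E)²/E
Jan        70       90      4.444
Feb        85       90      0.278
Mar       108       90      3.600
Apr        86       90      0.178
May       138       90     25.600
Jun       115       90      6.944
Jul        62       90      8.711
Aug        59       90     10.678
Sep        75       90      2.500
Oct        90       90      0.000
Nov        87       90      0.100
Dec       105       90      2.500
Sum = 65.53
df = 11. Since 65.53 > 17.275, we reject H₀.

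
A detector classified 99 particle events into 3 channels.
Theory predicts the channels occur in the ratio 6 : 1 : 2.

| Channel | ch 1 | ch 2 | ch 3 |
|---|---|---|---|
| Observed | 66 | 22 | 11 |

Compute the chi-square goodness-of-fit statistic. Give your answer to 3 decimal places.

Ratio total = 9. Expected counts: 99×6/9 = 66, 99×1/9 = 11, 99×2/9 = 22.
χ² = (66−66)²/66 + (22−11)²/11 + (11−22)²/22
   = 0.0000 + 11.0000 + 5.5000
Sum = 16.500

16.500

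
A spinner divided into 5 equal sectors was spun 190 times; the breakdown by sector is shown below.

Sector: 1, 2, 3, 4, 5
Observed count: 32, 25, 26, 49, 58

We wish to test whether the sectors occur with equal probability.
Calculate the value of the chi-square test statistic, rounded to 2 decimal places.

Under H₀ each category has probability 1/5, so each expected count is 190/5 = 38.
cat         O        E   (O−E)²/E
1          32       38      0.947
2          25       38      4.447
3          26       38      3.789
4          49       38      3.184
5          58       38     10.526
Sum = 22.89

22.89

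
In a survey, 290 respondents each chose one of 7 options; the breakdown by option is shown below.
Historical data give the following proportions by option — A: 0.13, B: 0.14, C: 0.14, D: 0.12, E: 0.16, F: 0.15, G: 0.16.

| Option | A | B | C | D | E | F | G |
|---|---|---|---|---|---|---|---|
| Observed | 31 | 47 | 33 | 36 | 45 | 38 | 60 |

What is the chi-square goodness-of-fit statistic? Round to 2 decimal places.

Expected counts E_i = n·p_i: 290×0.13 = 37.7, 290×0.14 = 40.6, 290×0.14 = 40.6, 290×0.12 = 34.8, 290×0.16 = 46.4, 290×0.15 = 43.5, 290×0.16 = 46.4.
A: (31 − 37.7)²/37.7 = 44.89/37.7 = 1.191
B: (47 − 40.6)²/40.6 = 40.96/40.6 = 1.009
C: (33 − 40.6)²/40.6 = 57.76/40.6 = 1.423
D: (36 − 34.8)²/34.8 = 1.44/34.8 = 0.041
E: (45 − 46.4)²/46.4 = 1.96/46.4 = 0.042
F: (38 − 43.5)²/43.5 = 30.25/43.5 = 0.695
G: (60 − 46.4)²/46.4 = 184.96/46.4 = 3.986
Sum = 8.39

8.39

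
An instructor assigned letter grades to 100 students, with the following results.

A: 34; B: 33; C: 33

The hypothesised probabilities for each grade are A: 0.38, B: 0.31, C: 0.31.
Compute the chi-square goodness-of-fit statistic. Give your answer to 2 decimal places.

0.68

Expected counts E_i = n·p_i: 100×0.38 = 38, 100×0.31 = 31, 100×0.31 = 31.
χ² = (34−38)²/38 + (33−31)²/31 + (33−31)²/31
   = 0.421 + 0.129 + 0.129
Sum = 0.68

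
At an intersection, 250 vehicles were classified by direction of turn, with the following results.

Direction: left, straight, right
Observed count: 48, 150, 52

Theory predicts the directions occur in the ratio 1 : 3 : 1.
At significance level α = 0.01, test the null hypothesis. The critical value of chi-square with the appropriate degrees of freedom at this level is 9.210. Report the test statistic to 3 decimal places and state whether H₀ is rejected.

Ratio total = 5. Expected counts: 250×1/5 = 50, 250×3/5 = 150, 250×1/5 = 50.
left: (48 − 50)²/50 = 4/50 = 0.0800
straight: (150 − 150)²/150 = 0/150 = 0.0000
right: (52 − 50)²/50 = 4/50 = 0.0800
Sum = 0.160
df = 2. Since 0.160 < 9.210, we do not reject H₀.

0.160; do not reject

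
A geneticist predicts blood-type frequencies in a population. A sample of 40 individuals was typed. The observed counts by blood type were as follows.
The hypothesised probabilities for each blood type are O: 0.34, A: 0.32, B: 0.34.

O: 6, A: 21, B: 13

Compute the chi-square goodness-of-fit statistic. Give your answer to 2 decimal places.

9.53

Expected counts E_i = n·p_i: 40×0.34 = 13.6, 40×0.32 = 12.8, 40×0.34 = 13.6.
χ² = (6−13.6)²/13.6 + (21−12.8)²/12.8 + (13−13.6)²/13.6
   = 4.247 + 5.253 + 0.026
Sum = 9.53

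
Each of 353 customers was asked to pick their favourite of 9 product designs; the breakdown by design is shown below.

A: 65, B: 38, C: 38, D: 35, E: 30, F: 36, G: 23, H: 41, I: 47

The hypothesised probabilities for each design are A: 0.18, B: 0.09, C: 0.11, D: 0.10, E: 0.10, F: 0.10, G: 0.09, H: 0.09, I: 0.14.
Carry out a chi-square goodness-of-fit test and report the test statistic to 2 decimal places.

7.31

Expected counts E_i = n·p_i: 353×0.18 = 63.54, 353×0.09 = 31.77, 353×0.11 = 38.83, 353×0.10 = 35.3, 353×0.10 = 35.3, 353×0.10 = 35.3, 353×0.09 = 31.77, 353×0.09 = 31.77, 353×0.14 = 49.42.
A: (65 − 63.54)²/63.54 = 2.1316/63.54 = 0.034
B: (38 − 31.77)²/31.77 = 38.8129/31.77 = 1.222
C: (38 − 38.83)²/38.83 = 0.6889/38.83 = 0.018
D: (35 − 35.3)²/35.3 = 0.09/35.3 = 0.003
E: (30 − 35.3)²/35.3 = 28.09/35.3 = 0.796
F: (36 − 35.3)²/35.3 = 0.49/35.3 = 0.014
G: (23 − 31.77)²/31.77 = 76.9129/31.77 = 2.421
H: (41 − 31.77)²/31.77 = 85.1929/31.77 = 2.682
I: (47 − 49.42)²/49.42 = 5.8564/49.42 = 0.119
Sum = 7.31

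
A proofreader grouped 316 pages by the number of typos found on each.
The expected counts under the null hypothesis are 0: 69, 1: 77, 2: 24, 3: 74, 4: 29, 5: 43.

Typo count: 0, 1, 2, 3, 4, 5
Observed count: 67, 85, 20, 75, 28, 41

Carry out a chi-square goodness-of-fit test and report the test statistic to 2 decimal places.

0: (67 − 69)²/69 = 4/69 = 0.058
1: (85 − 77)²/77 = 64/77 = 0.831
2: (20 − 24)²/24 = 16/24 = 0.667
3: (75 − 74)²/74 = 1/74 = 0.014
4: (28 − 29)²/29 = 1/29 = 0.034
5: (41 − 43)²/43 = 4/43 = 0.093
Sum = 1.70

1.70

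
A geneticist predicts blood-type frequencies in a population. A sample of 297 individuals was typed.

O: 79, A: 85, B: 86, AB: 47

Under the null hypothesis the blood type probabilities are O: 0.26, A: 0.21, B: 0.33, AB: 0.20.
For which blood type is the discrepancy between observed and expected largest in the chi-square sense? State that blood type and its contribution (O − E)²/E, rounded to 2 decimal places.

Expected counts E_i = n·p_i: 297×0.26 = 77.22, 297×0.21 = 62.37, 297×0.33 = 98.01, 297×0.20 = 59.4.
cat         O        E   (O−E)²/E
O          79    77.22      0.041
A          85    62.37      8.211
B          86    98.01      1.472
AB         47     59.4      2.589
The largest term is for A: 8.21.

A, 8.21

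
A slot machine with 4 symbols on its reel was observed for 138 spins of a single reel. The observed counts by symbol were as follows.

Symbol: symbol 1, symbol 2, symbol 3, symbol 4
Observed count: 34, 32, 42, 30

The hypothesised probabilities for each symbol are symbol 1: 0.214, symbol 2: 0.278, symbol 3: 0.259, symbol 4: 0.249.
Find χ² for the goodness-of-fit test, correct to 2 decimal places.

Expected counts E_i = n·p_i: 138×0.214 = 29.532, 138×0.278 = 38.364, 138×0.259 = 35.742, 138×0.249 = 34.362.
symbol 1: (34 − 29.532)²/29.532 = 19.963024/29.532 = 0.676
symbol 2: (32 − 38.364)²/38.364 = 40.500496/38.364 = 1.056
symbol 3: (42 − 35.742)²/35.742 = 39.162564/35.742 = 1.096
symbol 4: (30 − 34.362)²/34.362 = 19.027044/34.362 = 0.554
Sum = 3.38

3.38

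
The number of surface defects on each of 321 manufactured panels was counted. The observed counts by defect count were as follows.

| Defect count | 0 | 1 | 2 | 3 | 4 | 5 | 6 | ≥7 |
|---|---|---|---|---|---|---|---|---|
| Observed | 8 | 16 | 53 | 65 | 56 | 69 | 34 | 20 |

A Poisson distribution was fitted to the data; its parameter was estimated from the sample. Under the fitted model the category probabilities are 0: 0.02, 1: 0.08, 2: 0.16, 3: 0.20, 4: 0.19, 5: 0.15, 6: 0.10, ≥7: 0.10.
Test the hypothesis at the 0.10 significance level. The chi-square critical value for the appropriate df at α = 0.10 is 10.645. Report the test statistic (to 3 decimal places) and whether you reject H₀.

Expected counts E_i = n·p_i: 321×0.02 = 6.42, 321×0.08 = 25.68, 321×0.16 = 51.36, 321×0.20 = 64.2, 321×0.19 = 60.99, 321×0.15 = 48.15, 321×0.10 = 32.1, 321×0.10 = 32.1.
0: (8 − 6.42)²/6.42 = 2.4964/6.42 = 0.3888
1: (16 − 25.68)²/25.68 = 93.7024/25.68 = 3.6488
2: (53 − 51.36)²/51.36 = 2.6896/51.36 = 0.0524
3: (65 − 64.2)²/64.2 = 0.64/64.2 = 0.0100
4: (56 − 60.99)²/60.99 = 24.9001/60.99 = 0.4083
5: (69 − 48.15)²/48.15 = 434.7225/48.15 = 9.0285
6: (34 − 32.1)²/32.1 = 3.61/32.1 = 0.1125
≥7: (20 − 32.1)²/32.1 = 146.41/32.1 = 4.5611
Sum = 18.210
df = 6. Since 18.210 > 10.645, we reject H₀.

18.210; reject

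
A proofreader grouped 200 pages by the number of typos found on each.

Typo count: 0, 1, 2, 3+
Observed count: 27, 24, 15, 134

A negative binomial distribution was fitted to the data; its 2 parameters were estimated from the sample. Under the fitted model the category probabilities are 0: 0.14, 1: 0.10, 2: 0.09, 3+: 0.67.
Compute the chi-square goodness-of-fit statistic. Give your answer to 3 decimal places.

1.336

Expected counts E_i = n·p_i: 200×0.14 = 28, 200×0.10 = 20, 200×0.09 = 18, 200×0.67 = 134.
0: (27 − 28)²/28 = 1/28 = 0.0357
1: (24 − 20)²/20 = 16/20 = 0.8000
2: (15 − 18)²/18 = 9/18 = 0.5000
3+: (134 − 134)²/134 = 0/134 = 0.0000
Sum = 1.336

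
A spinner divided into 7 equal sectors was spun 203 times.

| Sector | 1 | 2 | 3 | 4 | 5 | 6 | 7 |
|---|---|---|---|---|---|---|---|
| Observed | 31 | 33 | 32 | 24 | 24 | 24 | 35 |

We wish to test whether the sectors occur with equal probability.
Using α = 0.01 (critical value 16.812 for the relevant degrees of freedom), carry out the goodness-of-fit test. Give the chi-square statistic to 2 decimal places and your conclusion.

4.83; do not reject

Expected count for each of the 7 categories: 203/7 = 29.
cat         O        E   (O−E)²/E
1          31       29      0.138
2          33       29      0.552
3          32       29      0.310
4          24       29      0.862
5          24       29      0.862
6          24       29      0.862
7          35       29      1.241
Sum = 4.83
df = 6. Since 4.83 < 16.812, we do not reject H₀.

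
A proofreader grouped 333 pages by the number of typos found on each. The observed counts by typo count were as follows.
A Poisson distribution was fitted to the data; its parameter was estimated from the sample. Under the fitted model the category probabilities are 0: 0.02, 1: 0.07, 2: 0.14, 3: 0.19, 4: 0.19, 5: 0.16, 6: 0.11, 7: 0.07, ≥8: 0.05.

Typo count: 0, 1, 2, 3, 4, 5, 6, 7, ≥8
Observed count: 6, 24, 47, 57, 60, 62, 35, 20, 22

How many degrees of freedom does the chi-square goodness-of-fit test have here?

There are k = 9 categories and 1 parameter estimated from the data, so df = 9 − 1 − 1 = 7.

7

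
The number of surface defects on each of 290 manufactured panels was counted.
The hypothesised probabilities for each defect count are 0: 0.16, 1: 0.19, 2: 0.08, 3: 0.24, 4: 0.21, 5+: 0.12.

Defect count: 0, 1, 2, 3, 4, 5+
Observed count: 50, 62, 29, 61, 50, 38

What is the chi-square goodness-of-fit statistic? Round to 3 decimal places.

Expected counts E_i = n·p_i: 290×0.16 = 46.4, 290×0.19 = 55.1, 290×0.08 = 23.2, 290×0.24 = 69.6, 290×0.21 = 60.9, 290×0.12 = 34.8.
χ² = (50−46.4)²/46.4 + (62−55.1)²/55.1 + (29−23.2)²/23.2 + (61−69.6)²/69.6 + (50−60.9)²/60.9 + (38−34.8)²/34.8
   = 0.2793 + 0.8641 + 1.4500 + 1.0626 + 1.9509 + 0.2943
Sum = 5.901

5.901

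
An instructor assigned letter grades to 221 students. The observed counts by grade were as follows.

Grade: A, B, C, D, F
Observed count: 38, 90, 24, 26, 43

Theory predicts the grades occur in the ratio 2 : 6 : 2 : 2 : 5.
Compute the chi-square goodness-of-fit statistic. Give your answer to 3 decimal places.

Ratio total = 17. Expected counts: 221×2/17 = 26, 221×6/17 = 78, 221×2/17 = 26, 221×2/17 = 26, 221×5/17 = 65.
cat         O        E   (O−E)²/E
A          38       26     5.5385
B          90       78     1.8462
C          24       26     0.1538
D          26       26     0.0000
F          43       65     7.4462
Sum = 14.985

14.985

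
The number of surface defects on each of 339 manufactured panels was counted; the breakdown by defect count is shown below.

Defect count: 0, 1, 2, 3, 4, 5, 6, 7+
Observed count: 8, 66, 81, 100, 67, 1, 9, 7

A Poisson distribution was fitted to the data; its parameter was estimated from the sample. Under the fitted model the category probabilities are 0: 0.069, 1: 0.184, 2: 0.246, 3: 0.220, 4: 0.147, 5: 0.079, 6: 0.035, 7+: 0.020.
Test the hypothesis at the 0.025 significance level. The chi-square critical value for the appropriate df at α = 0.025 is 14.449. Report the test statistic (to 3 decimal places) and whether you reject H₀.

50.502; reject

Expected counts E_i = n·p_i: 339×0.069 = 23.391, 339×0.184 = 62.376, 339×0.246 = 83.394, 339×0.220 = 74.58, 339×0.147 = 49.833, 339×0.079 = 26.781, 339×0.035 = 11.865, 339×0.020 = 6.78.
cat         O        E   (O−E)²/E
0           8   23.391    10.1271
1          66   62.376     0.2106
2          81   83.394     0.0687
3         100    74.58     8.6642
4          67   49.833     5.9139
5           1   26.781    24.8183
6           9   11.865     0.6918
7+          7     6.78     0.0071
Sum = 50.502
df = 6. Since 50.502 > 14.449, we reject H₀.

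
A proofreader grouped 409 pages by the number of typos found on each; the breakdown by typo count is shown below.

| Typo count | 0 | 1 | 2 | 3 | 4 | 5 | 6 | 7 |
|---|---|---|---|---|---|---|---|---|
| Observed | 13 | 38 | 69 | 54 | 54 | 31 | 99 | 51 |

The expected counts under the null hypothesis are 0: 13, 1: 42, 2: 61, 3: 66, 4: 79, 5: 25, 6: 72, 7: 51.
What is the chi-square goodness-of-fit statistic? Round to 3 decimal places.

23.088

cat         O        E   (O−E)²/E
0          13       13     0.0000
1          38       42     0.3810
2          69       61     1.0492
3          54       66     2.1818
4          54       79     7.9114
5          31       25     1.4400
6          99       72    10.1250
7          51       51     0.0000
Sum = 23.088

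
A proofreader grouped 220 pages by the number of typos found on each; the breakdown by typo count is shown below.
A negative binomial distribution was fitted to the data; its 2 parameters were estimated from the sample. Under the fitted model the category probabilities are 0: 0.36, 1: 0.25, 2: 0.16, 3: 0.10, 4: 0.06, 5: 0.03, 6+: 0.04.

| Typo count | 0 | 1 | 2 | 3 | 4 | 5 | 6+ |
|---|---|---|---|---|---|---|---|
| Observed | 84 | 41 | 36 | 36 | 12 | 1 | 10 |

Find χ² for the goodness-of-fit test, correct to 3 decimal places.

17.806

Expected counts E_i = n·p_i: 220×0.36 = 79.2, 220×0.25 = 55, 220×0.16 = 35.2, 220×0.10 = 22, 220×0.06 = 13.2, 220×0.03 = 6.6, 220×0.04 = 8.8.
0: (84 − 79.2)²/79.2 = 23.04/79.2 = 0.2909
1: (41 − 55)²/55 = 196/55 = 3.5636
2: (36 − 35.2)²/35.2 = 0.64/35.2 = 0.0182
3: (36 − 22)²/22 = 196/22 = 8.9091
4: (12 − 13.2)²/13.2 = 1.44/13.2 = 0.1091
5: (1 − 6.6)²/6.6 = 31.36/6.6 = 4.7515
6+: (10 − 8.8)²/8.8 = 1.44/8.8 = 0.1636
Sum = 17.806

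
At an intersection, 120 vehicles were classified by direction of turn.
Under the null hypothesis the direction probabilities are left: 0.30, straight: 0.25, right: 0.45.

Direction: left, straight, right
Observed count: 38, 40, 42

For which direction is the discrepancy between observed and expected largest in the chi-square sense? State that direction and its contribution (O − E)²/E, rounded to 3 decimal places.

Expected counts E_i = n·p_i: 120×0.30 = 36, 120×0.25 = 30, 120×0.45 = 54.
cat           O        E   (O−E)²/E
left         38       36     0.1111
straight     40       30     3.3333
right        42       54     2.6667
The largest term is for straight: 3.333.

straight, 3.333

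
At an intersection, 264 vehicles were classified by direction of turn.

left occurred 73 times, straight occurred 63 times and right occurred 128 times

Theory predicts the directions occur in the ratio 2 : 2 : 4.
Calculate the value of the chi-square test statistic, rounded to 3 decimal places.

1.000

Ratio total = 8. Expected counts: 264×2/8 = 66, 264×2/8 = 66, 264×4/8 = 132.
left: (73 − 66)²/66 = 49/66 = 0.7424
straight: (63 − 66)²/66 = 9/66 = 0.1364
right: (128 − 132)²/132 = 16/132 = 0.1212
Sum = 1.000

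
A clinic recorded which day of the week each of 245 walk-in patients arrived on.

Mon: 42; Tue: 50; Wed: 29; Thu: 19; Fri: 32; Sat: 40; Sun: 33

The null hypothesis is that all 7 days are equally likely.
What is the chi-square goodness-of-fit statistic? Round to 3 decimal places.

17.257

Expected count for each of the 7 categories: 245/7 = 35.
χ² = (42−35)²/35 + (50−35)²/35 + (29−35)²/35 + (19−35)²/35 + (32−35)²/35 + (40−35)²/35 + (33−35)²/35
   = 1.4000 + 6.4286 + 1.0286 + 7.3143 + 0.2571 + 0.7143 + 0.1143
Sum = 17.257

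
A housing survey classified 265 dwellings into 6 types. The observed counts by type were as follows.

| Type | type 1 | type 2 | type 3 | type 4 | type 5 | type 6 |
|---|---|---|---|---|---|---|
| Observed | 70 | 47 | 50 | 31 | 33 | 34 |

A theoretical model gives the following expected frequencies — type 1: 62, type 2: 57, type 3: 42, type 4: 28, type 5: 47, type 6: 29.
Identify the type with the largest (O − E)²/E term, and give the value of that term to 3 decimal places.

type 5, 4.170

χ² = (70−62)²/62 + (47−57)²/57 + (50−42)²/42 + (31−28)²/28 + (33−47)²/47 + (34−29)²/29
   = 1.0323 + 1.7544 + 1.5238 + 0.3214 + 4.1702 + 0.8621
The largest term is for type 5: 4.170.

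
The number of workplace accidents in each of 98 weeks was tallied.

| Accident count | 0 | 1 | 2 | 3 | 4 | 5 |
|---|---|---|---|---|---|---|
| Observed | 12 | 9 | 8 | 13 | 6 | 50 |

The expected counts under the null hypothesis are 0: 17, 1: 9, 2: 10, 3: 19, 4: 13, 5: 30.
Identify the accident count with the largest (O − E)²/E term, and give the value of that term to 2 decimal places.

5, 13.33

0: (12 − 17)²/17 = 25/17 = 1.471
1: (9 − 9)²/9 = 0/9 = 0.000
2: (8 − 10)²/10 = 4/10 = 0.400
3: (13 − 19)²/19 = 36/19 = 1.895
4: (6 − 13)²/13 = 49/13 = 3.769
5: (50 − 30)²/30 = 400/30 = 13.333
The largest term is for 5: 13.33.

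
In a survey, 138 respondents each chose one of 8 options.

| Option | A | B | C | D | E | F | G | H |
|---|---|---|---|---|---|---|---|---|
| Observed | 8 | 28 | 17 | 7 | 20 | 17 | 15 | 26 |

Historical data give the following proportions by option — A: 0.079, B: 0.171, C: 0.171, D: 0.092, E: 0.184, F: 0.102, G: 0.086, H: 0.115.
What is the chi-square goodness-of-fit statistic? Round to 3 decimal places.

15.039

Expected counts E_i = n·p_i: 138×0.079 = 10.902, 138×0.171 = 23.598, 138×0.171 = 23.598, 138×0.092 = 12.696, 138×0.184 = 25.392, 138×0.102 = 14.076, 138×0.086 = 11.868, 138×0.115 = 15.87.
A: (8 − 10.902)²/10.902 = 8.421604/10.902 = 0.7725
B: (28 − 23.598)²/23.598 = 19.377604/23.598 = 0.8212
C: (17 − 23.598)²/23.598 = 43.533604/23.598 = 1.8448
D: (7 − 12.696)²/12.696 = 32.444416/12.696 = 2.5555
E: (20 − 25.392)²/25.392 = 29.073664/25.392 = 1.1450
F: (17 − 14.076)²/14.076 = 8.549776/14.076 = 0.6074
G: (15 − 11.868)²/11.868 = 9.809424/11.868 = 0.8265
H: (26 − 15.87)²/15.87 = 102.6169/15.87 = 6.4661
Sum = 15.039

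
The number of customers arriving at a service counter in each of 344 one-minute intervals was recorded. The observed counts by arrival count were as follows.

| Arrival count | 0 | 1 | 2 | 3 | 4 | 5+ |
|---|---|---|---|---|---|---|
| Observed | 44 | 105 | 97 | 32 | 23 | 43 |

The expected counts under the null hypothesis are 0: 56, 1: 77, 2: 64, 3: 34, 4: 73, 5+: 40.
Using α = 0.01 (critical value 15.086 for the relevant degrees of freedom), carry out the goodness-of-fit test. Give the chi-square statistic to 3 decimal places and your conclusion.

64.358; reject

cat         O        E   (O−E)²/E
0          44       56     2.5714
1         105       77    10.1818
2          97       64    17.0156
3          32       34     0.1176
4          23       73    34.2466
5+         43       40     0.2250
Sum = 64.358
df = 5. Since 64.358 > 15.086, we reject H₀.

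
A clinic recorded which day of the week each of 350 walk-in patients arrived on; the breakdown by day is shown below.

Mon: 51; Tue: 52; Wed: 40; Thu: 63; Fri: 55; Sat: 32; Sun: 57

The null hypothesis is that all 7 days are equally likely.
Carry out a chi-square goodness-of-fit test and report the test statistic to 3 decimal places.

13.440

Expected count for each of the 7 categories: 350/7 = 50.
χ² = (51−50)²/50 + (52−50)²/50 + (40−50)²/50 + (63−50)²/50 + (55−50)²/50 + (32−50)²/50 + (57−50)²/50
   = 0.0200 + 0.0800 + 2.0000 + 3.3800 + 0.5000 + 6.4800 + 0.9800
Sum = 13.440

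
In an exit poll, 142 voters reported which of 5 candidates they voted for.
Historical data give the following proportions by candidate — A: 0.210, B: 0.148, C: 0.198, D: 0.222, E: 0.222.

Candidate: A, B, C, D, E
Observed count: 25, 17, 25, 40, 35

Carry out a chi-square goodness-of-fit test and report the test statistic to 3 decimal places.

Expected counts E_i = n·p_i: 142×0.210 = 29.82, 142×0.148 = 21.016, 142×0.198 = 28.116, 142×0.222 = 31.524, 142×0.222 = 31.524.
cat         O        E   (O−E)²/E
A          25    29.82     0.7791
B          17   21.016     0.7674
C          25   28.116     0.3453
D          40   31.524     2.2790
E          35   31.524     0.3833
Sum = 4.554

4.554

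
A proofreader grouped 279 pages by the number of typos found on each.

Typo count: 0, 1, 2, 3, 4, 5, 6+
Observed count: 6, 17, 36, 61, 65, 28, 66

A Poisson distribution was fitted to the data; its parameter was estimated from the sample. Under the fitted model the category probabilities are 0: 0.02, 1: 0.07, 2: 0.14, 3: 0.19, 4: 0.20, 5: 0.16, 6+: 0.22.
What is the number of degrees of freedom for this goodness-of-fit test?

5

There are k = 7 categories and 1 parameter estimated from the data, so df = 7 − 1 − 1 = 5.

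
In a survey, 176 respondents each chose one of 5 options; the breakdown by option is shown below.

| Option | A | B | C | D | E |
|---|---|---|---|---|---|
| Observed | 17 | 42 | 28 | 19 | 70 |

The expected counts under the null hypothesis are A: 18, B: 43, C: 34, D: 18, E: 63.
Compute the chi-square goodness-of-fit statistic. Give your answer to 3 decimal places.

A: (17 − 18)²/18 = 1/18 = 0.0556
B: (42 − 43)²/43 = 1/43 = 0.0233
C: (28 − 34)²/34 = 36/34 = 1.0588
D: (19 − 18)²/18 = 1/18 = 0.0556
E: (70 − 63)²/63 = 49/63 = 0.7778
Sum = 1.971

1.971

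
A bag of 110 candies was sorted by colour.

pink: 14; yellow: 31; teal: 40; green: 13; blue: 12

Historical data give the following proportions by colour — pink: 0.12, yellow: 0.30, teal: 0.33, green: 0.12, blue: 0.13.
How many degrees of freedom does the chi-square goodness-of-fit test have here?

There are k = 5 categories and no parameters were estimated from the data, so df = 5 − 1 = 4.

4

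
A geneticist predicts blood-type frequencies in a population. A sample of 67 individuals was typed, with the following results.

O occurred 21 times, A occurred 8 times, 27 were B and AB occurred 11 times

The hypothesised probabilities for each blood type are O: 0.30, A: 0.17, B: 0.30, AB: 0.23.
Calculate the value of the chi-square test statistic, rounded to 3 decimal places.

4.680

Expected counts E_i = n·p_i: 67×0.30 = 20.1, 67×0.17 = 11.39, 67×0.30 = 20.1, 67×0.23 = 15.41.
cat         O        E   (O−E)²/E
O          21     20.1     0.0403
A           8    11.39     1.0090
B          27     20.1     2.3687
AB         11    15.41     1.2620
Sum = 4.680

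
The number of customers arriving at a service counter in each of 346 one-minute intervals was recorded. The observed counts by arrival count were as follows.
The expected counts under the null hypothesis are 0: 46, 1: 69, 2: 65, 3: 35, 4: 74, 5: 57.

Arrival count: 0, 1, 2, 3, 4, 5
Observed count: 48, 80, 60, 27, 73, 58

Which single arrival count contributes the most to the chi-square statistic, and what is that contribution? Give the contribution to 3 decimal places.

cat         O        E   (O−E)²/E
0          48       46     0.0870
1          80       69     1.7536
2          60       65     0.3846
3          27       35     1.8286
4          73       74     0.0135
5          58       57     0.0175
The largest term is for 3: 1.829.

3, 1.829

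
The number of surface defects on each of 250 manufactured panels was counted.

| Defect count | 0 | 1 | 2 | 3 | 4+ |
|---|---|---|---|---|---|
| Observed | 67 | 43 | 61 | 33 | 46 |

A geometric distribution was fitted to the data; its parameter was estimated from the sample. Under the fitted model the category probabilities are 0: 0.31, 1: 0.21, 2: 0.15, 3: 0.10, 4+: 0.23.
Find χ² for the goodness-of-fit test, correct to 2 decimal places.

22.73

Expected counts E_i = n·p_i: 250×0.31 = 77.5, 250×0.21 = 52.5, 250×0.15 = 37.5, 250×0.10 = 25, 250×0.23 = 57.5.
χ² = (67−77.5)²/77.5 + (43−52.5)²/52.5 + (61−37.5)²/37.5 + (33−25)²/25 + (46−57.5)²/57.5
   = 1.423 + 1.719 + 14.727 + 2.560 + 2.300
Sum = 22.73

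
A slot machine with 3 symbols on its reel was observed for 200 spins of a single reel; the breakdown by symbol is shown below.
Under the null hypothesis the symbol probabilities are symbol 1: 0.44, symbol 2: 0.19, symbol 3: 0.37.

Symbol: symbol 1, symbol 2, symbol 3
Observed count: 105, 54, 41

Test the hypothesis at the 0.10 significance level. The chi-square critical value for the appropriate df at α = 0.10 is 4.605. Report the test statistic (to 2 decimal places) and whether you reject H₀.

24.74; reject

Expected counts E_i = n·p_i: 200×0.44 = 88, 200×0.19 = 38, 200×0.37 = 74.
χ² = (105−88)²/88 + (54−38)²/38 + (41−74)²/74
   = 3.284 + 6.737 + 14.716
Sum = 24.74
df = 2. Since 24.74 > 4.605, we reject H₀.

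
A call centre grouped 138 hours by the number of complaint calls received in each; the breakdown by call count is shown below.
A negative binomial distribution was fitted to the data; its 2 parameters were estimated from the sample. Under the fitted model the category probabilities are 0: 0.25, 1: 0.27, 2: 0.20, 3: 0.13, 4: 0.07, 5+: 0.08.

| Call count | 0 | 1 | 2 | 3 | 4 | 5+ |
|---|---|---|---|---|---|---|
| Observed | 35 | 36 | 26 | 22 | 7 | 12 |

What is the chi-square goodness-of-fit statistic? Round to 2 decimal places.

Expected counts E_i = n·p_i: 138×0.25 = 34.5, 138×0.27 = 37.26, 138×0.20 = 27.6, 138×0.13 = 17.94, 138×0.07 = 9.66, 138×0.08 = 11.04.
cat         O        E   (O−E)²/E
0          35     34.5      0.007
1          36    37.26      0.043
2          26     27.6      0.093
3          22    17.94      0.919
4           7     9.66      0.732
5+         12    11.04      0.083
Sum = 1.88

1.88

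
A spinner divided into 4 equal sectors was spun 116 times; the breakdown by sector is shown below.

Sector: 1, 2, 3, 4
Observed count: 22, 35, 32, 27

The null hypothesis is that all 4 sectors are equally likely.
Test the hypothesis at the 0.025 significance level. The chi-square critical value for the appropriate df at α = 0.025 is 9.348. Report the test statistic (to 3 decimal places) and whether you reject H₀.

Expected count for each of the 4 categories: 116/4 = 29.
cat         O        E   (O−E)²/E
1          22       29     1.6897
2          35       29     1.2414
3          32       29     0.3103
4          27       29     0.1379
Sum = 3.379
df = 3. Since 3.379 < 9.348, we do not reject H₀.

3.379; do not reject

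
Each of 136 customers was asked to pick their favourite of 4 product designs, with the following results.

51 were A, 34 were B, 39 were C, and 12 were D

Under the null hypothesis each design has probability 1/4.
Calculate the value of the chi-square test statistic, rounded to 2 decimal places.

23.47

Expected count for each of the 4 categories: 136/4 = 34.
A: (51 − 34)²/34 = 289/34 = 8.500
B: (34 − 34)²/34 = 0/34 = 0.000
C: (39 − 34)²/34 = 25/34 = 0.735
D: (12 − 34)²/34 = 484/34 = 14.235
Sum = 23.47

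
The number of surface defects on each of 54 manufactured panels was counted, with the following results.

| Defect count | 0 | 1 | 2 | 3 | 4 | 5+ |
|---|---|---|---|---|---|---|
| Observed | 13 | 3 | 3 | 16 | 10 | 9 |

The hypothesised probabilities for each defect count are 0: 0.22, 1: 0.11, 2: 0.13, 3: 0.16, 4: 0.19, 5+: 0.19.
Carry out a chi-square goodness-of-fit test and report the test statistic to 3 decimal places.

Expected counts E_i = n·p_i: 54×0.22 = 11.88, 54×0.11 = 5.94, 54×0.13 = 7.02, 54×0.16 = 8.64, 54×0.19 = 10.26, 54×0.19 = 10.26.
0: (13 − 11.88)²/11.88 = 1.2544/11.88 = 0.1056
1: (3 − 5.94)²/5.94 = 8.6436/5.94 = 1.4552
2: (3 − 7.02)²/7.02 = 16.1604/7.02 = 2.3021
3: (16 − 8.64)²/8.64 = 54.1696/8.64 = 6.2696
4: (10 − 10.26)²/10.26 = 0.0676/10.26 = 0.0066
5+: (9 − 10.26)²/10.26 = 1.5876/10.26 = 0.1547
Sum = 10.294

10.294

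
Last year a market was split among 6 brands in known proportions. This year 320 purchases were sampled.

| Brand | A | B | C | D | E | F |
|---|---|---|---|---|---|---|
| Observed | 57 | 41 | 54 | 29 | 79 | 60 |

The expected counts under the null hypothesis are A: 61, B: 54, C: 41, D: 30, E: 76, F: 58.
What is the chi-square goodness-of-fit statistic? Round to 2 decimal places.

7.73

A: (57 − 61)²/61 = 16/61 = 0.262
B: (41 − 54)²/54 = 169/54 = 3.130
C: (54 − 41)²/41 = 169/41 = 4.122
D: (29 − 30)²/30 = 1/30 = 0.033
E: (79 − 76)²/76 = 9/76 = 0.118
F: (60 − 58)²/58 = 4/58 = 0.069
Sum = 7.73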